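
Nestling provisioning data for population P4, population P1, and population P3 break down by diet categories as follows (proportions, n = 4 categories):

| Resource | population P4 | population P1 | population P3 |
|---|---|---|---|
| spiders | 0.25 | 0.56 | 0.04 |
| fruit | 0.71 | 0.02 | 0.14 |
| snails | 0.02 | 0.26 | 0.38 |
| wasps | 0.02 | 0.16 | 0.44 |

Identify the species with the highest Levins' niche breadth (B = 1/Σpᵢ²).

Σp_P4ᵢ² = 0.25² + 0.71² + 0.02² + 0.02² = 0.0625 + 0.5041 + 0.0004 + 0.0004 = 0.5674
B_P4 = 1 / 0.5674 = 1.7624
Σp_P1ᵢ² = 0.56² + 0.02² + 0.26² + 0.16² = 0.3136 + 0.0004 + 0.0676 + 0.0256 = 0.4072
B_P1 = 1 / 0.4072 = 2.4558
Σp_P3ᵢ² = 0.04² + 0.14² + 0.38² + 0.44² = 0.0016 + 0.0196 + 0.1444 + 0.1936 = 0.3592
B_P3 = 1 / 0.3592 = 2.7840
Highest B → broadest niche (most generalist): population P3 (B = 2.78).

population P3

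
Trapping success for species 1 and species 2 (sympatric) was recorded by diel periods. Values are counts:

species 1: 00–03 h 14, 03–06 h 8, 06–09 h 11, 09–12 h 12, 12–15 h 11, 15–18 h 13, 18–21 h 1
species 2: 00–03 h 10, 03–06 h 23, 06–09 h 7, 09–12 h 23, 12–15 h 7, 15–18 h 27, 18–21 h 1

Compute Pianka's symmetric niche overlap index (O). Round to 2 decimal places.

0.87

Proportions for species 1 (n=70): 14/70=0.2000, 8/70=0.1143, 11/70=0.1571, 12/70=0.1714, 11/70=0.1571, 13/70=0.1857, 1/70=0.0143
Proportions for species 2 (n=98): 10/98=0.1020, 23/98=0.2347, 7/98=0.0714, 23/98=0.2347, 7/98=0.0714, 27/98=0.2755, 1/98=0.0102
Σ p₁ᵢp₂ᵢ = 0.020400 + 0.026826 + 0.011217 + 0.040228 + 0.011217 + 0.051160 + 0.000146 = 0.161194
Σp_1ᵢ² = 0.2000² + 0.1143² + 0.1571² + 0.1714² + 0.1571² + 0.1857² + 0.0143² = 0.040000 + 0.013064 + 0.024680 + 0.029378 + 0.024680 + 0.034484 + 0.000204 = 0.166490
Σp_2ᵢ² = 0.1020² + 0.2347² + 0.0714² + 0.2347² + 0.0714² + 0.2755² + 0.0102² = 0.010404 + 0.055084 + 0.005098 + 0.055084 + 0.005098 + 0.075900 + 0.000104 = 0.206772
O = 0.161194 / √(0.166490 × 0.206772) = 0.161194 / 0.1855410 = 0.8688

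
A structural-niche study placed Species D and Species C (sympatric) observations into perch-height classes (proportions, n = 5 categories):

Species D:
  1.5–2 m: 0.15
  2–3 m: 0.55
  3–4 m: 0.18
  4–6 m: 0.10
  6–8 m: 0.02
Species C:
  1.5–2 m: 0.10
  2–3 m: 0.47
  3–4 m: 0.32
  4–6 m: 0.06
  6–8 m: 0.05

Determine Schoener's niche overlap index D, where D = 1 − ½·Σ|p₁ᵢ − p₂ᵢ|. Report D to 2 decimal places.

Σ|p₁ᵢ − p₂ᵢ| = 0.05 + 0.08 + 0.14 + 0.04 + 0.03 = 0.34
D = 1 − ½ × 0.34 = 1 − 0.170 = 0.8300

0.83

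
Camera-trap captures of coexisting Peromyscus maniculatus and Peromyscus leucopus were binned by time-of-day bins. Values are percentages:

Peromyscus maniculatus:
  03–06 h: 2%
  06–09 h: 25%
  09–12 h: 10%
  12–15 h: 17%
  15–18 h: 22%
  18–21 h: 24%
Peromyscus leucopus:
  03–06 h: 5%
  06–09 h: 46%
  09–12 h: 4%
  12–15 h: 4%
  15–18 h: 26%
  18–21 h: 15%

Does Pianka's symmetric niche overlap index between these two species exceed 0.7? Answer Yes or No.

Convert percentages to proportions (divide by 100).
Σ p₁ᵢp₂ᵢ = 0.0010 + 0.1150 + 0.0040 + 0.0068 + 0.0572 + 0.0360 = 0.2200
Σp_1ᵢ² = 0.02² + 0.25² + 0.10² + 0.17² + 0.22² + 0.24² = 0.0004 + 0.0625 + 0.0100 + 0.0289 + 0.0484 + 0.0576 = 0.2078
Σp_2ᵢ² = 0.05² + 0.46² + 0.04² + 0.04² + 0.26² + 0.15² = 0.0025 + 0.2116 + 0.0016 + 0.0016 + 0.0676 + 0.0225 = 0.3074
O = 0.2200 / √(0.2078 × 0.3074) = 0.2200 / 0.25274 = 0.8705
O = 0.8705 > 0.7 → Yes.

Yes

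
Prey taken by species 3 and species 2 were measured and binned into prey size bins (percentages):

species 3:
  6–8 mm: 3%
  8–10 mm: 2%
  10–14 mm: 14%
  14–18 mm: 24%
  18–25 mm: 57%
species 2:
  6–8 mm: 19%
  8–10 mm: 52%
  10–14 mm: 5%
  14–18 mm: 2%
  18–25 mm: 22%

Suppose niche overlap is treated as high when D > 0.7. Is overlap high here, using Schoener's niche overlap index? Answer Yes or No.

No

Convert percentages to proportions (divide by 100).
Σ|p₁ᵢ − p₂ᵢ| = 0.16 + 0.50 + 0.09 + 0.22 + 0.35 = 1.32
D = 1 − ½ × 1.32 = 1 − 0.660 = 0.3400
D = 0.3400 < 0.7 → No.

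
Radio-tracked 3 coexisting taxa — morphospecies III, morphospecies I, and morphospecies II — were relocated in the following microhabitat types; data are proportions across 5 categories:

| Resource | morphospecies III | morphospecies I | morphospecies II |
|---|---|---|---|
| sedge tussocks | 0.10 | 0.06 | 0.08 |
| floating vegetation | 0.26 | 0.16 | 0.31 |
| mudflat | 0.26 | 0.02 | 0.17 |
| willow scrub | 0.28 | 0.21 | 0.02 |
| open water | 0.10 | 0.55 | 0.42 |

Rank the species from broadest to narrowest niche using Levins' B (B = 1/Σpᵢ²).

Σp_IIIᵢ² = 0.10² + 0.26² + 0.26² + 0.28² + 0.10² = 0.0100 + 0.0676 + 0.0676 + 0.0784 + 0.0100 = 0.2336
B_III = 1 / 0.2336 = 4.2808
Σp_Iᵢ² = 0.06² + 0.16² + 0.02² + 0.21² + 0.55² = 0.0036 + 0.0256 + 0.0004 + 0.0441 + 0.3025 = 0.3762
B_I = 1 / 0.3762 = 2.6582
Σp_IIᵢ² = 0.08² + 0.31² + 0.17² + 0.02² + 0.42² = 0.0064 + 0.0961 + 0.0289 + 0.0004 + 0.1764 = 0.3082
B_II = 1 / 0.3082 = 3.2446
Ranking by B (broadest → narrowest): morphospecies III (4.28) > morphospecies II (3.24) > morphospecies I (2.66)

morphospecies III > morphospecies II > morphospecies I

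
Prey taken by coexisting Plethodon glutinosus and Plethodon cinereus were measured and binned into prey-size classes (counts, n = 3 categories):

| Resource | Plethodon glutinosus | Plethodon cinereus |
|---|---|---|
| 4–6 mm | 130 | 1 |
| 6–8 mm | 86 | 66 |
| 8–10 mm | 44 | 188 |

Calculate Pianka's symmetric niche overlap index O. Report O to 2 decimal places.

Proportions for Plethodon glutinosus (n=260): 130/260=0.5000, 86/260=0.3308, 44/260=0.1692
Proportions for Plethodon cinereus (n=255): 1/255=0.0039, 66/255=0.2588, 188/255=0.7373
Σ p₁ᵢp₂ᵢ = 0.001950 + 0.085611 + 0.124751 = 0.212312
Σp_1ᵢ² = 0.5000² + 0.3308² + 0.1692² = 0.250000 + 0.109429 + 0.028629 = 0.388058
Σp_2ᵢ² = 0.0039² + 0.2588² + 0.7373² = 0.000015 + 0.066977 + 0.543611 = 0.610603
O = 0.212312 / √(0.388058 × 0.610603) = 0.212312 / 0.4867745 = 0.4362

0.44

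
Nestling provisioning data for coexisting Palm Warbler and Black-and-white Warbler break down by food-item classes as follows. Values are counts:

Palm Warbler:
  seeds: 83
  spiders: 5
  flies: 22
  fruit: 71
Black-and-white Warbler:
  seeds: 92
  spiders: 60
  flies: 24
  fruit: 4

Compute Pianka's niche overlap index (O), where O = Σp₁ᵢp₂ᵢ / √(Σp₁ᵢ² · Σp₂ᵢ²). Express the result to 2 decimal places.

Proportions for Palm Warbler (n=181): 83/181=0.4586, 5/181=0.0276, 22/181=0.1215, 71/181=0.3923
Proportions for Black-and-white Warbler (n=180): 92/180=0.5111, 60/180=0.3333, 24/180=0.1333, 4/180=0.0222
Σ p₁ᵢp₂ᵢ = 0.234390 + 0.009199 + 0.016196 + 0.008709 = 0.268494
Σp_1ᵢ² = 0.4586² + 0.0276² + 0.1215² + 0.3923² = 0.210314 + 0.000762 + 0.014762 + 0.153899 = 0.379737
Σp_2ᵢ² = 0.5111² + 0.3333² + 0.1333² + 0.0222² = 0.261223 + 0.111089 + 0.017769 + 0.000493 = 0.390574
O = 0.268494 / √(0.379737 × 0.390574) = 0.268494 / 0.3851174 = 0.6972

0.70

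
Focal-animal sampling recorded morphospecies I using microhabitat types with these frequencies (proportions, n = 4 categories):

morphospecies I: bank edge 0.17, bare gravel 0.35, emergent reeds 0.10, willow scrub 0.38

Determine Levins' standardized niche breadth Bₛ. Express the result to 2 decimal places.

Σpᵢ² = 0.17² + 0.35² + 0.10² + 0.38² = 0.0289 + 0.1225 + 0.0100 + 0.1444 = 0.3058
B = 1 / 0.3058 = 3.2701
Bₛ = (B − 1)/(n − 1) = (3.2701 − 1)/(4 − 1) = 2.2701/3 = 0.7567

0.76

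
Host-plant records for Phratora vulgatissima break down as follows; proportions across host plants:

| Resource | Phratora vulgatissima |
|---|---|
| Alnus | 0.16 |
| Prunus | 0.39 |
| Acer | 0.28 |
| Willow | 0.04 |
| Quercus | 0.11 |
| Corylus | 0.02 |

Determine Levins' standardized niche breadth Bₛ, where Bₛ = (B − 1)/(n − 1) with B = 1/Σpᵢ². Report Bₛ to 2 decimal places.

0.54

Σpᵢ² = 0.16² + 0.39² + 0.28² + 0.04² + 0.11² + 0.02² = 0.0256 + 0.1521 + 0.0784 + 0.0016 + 0.0121 + 0.0004 = 0.2702
B = 1 / 0.2702 = 3.7010
Bₛ = (B − 1)/(n − 1) = (3.7010 − 1)/(6 − 1) = 2.7010/5 = 0.5402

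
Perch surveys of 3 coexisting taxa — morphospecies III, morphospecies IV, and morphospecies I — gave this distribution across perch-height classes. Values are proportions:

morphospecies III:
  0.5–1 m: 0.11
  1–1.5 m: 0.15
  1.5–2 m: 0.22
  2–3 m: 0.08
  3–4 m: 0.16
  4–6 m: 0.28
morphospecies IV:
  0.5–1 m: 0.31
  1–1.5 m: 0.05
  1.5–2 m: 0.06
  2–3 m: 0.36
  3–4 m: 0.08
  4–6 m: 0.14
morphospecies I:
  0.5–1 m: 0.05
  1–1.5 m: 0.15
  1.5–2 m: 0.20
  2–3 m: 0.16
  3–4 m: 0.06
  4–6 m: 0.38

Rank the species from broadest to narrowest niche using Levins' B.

Σp_IIIᵢ² = 0.11² + 0.15² + 0.22² + 0.08² + 0.16² + 0.28² = 0.0121 + 0.0225 + 0.0484 + 0.0064 + 0.0256 + 0.0784 = 0.1934
B_III = 1 / 0.1934 = 5.1706
Σp_IVᵢ² = 0.31² + 0.05² + 0.06² + 0.36² + 0.08² + 0.14² = 0.0961 + 0.0025 + 0.0036 + 0.1296 + 0.0064 + 0.0196 = 0.2578
B_IV = 1 / 0.2578 = 3.8790
Σp_Iᵢ² = 0.05² + 0.15² + 0.20² + 0.16² + 0.06² + 0.38² = 0.0025 + 0.0225 + 0.0400 + 0.0256 + 0.0036 + 0.1444 = 0.2386
B_I = 1 / 0.2386 = 4.1911
Ranking by B (broadest → narrowest): morphospecies III (5.17) > morphospecies I (4.19) > morphospecies IV (3.88)

morphospecies III > morphospecies I > morphospecies IV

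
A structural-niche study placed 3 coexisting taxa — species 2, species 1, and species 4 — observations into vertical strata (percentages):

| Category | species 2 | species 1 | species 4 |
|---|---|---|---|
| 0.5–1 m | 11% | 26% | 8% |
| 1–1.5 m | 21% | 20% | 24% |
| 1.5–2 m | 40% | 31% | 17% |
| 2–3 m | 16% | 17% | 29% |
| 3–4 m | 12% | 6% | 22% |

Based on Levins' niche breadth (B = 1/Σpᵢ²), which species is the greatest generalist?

species 4

Convert percentages to proportions (divide by 100).
Σp_2ᵢ² = 0.11² + 0.21² + 0.40² + 0.16² + 0.12² = 0.0121 + 0.0441 + 0.1600 + 0.0256 + 0.0144 = 0.2562
B_2 = 1 / 0.2562 = 3.9032
Σp_1ᵢ² = 0.26² + 0.20² + 0.31² + 0.17² + 0.06² = 0.0676 + 0.0400 + 0.0961 + 0.0289 + 0.0036 = 0.2362
B_1 = 1 / 0.2362 = 4.2337
Σp_4ᵢ² = 0.08² + 0.24² + 0.17² + 0.29² + 0.22² = 0.0064 + 0.0576 + 0.0289 + 0.0841 + 0.0484 = 0.2254
B_4 = 1 / 0.2254 = 4.4366
Highest B → broadest niche (most generalist): species 4 (B = 4.44).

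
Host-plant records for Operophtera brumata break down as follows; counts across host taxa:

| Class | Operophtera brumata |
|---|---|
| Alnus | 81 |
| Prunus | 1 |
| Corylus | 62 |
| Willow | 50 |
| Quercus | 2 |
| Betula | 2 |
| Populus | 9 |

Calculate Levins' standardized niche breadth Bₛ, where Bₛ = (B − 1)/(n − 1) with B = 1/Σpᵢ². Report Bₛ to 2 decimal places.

Proportions for Operophtera brumata (n=207): 81/207=0.3913, 1/207=0.0048, 62/207=0.2995, 50/207=0.2415, 2/207=0.0097, 2/207=0.0097, 9/207=0.0435
Σpᵢ² = 0.3913² + 0.0048² + 0.2995² + 0.2415² + 0.0097² + 0.0097² + 0.0435² = 0.153116 + 0.000023 + 0.089700 + 0.058322 + 0.000094 + 0.000094 + 0.001892 = 0.303241
B = 1 / 0.303241 = 3.2977
Bₛ = (B − 1)/(n − 1) = (3.2977 − 1)/(7 − 1) = 2.2977/6 = 0.3830

0.38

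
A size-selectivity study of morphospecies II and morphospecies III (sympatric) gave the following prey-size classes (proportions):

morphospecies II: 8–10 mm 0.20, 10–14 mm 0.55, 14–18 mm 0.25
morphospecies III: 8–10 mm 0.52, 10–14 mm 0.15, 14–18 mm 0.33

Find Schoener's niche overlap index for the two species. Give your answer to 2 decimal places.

Σ|p₁ᵢ − p₂ᵢ| = 0.32 + 0.40 + 0.08 = 0.80
D = 1 − ½ × 0.80 = 1 − 0.400 = 0.6000

0.60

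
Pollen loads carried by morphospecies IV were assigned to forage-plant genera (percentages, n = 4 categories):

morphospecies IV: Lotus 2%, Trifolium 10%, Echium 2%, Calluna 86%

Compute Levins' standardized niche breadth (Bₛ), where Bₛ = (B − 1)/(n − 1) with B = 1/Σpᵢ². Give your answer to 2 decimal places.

0.11

Convert percentages to proportions (divide by 100).
Σpᵢ² = 0.02² + 0.10² + 0.02² + 0.86² = 0.0004 + 0.0100 + 0.0004 + 0.7396 = 0.7504
B = 1 / 0.7504 = 1.3326
Bₛ = (B − 1)/(n − 1) = (1.3326 − 1)/(4 − 1) = 0.3326/3 = 0.1109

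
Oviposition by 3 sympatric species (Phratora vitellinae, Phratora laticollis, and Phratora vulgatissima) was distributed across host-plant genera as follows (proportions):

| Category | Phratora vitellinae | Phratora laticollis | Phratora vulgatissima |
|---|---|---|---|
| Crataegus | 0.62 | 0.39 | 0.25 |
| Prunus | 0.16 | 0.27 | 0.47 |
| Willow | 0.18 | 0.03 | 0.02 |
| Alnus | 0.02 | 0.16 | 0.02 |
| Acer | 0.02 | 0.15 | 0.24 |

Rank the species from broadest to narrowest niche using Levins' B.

Phratora laticollis > Phratora vulgatissima > Phratora vitellinae

Σp_viteᵢ² = 0.62² + 0.16² + 0.18² + 0.02² + 0.02² = 0.3844 + 0.0256 + 0.0324 + 0.0004 + 0.0004 = 0.4432
B_vite = 1 / 0.4432 = 2.2563
Σp_latiᵢ² = 0.39² + 0.27² + 0.03² + 0.16² + 0.15² = 0.1521 + 0.0729 + 0.0009 + 0.0256 + 0.0225 = 0.2740
B_lati = 1 / 0.2740 = 3.6496
Σp_vulgᵢ² = 0.25² + 0.47² + 0.02² + 0.02² + 0.24² = 0.0625 + 0.2209 + 0.0004 + 0.0004 + 0.0576 = 0.3418
B_vulg = 1 / 0.3418 = 2.9257
Ranking by B (broadest → narrowest): Phratora laticollis (3.65) > Phratora vulgatissima (2.93) > Phratora vitellinae (2.26)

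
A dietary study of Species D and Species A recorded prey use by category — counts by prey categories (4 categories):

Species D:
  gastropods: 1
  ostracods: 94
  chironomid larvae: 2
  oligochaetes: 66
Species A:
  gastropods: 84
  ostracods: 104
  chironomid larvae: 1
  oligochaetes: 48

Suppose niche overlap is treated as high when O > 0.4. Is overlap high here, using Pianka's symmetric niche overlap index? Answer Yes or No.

Proportions for Species D (n=163): 1/163=0.0061, 94/163=0.5767, 2/163=0.0123, 66/163=0.4049
Proportions for Species A (n=237): 84/237=0.3544, 104/237=0.4388, 1/237=0.0042, 48/237=0.2025
Σ p₁ᵢp₂ᵢ = 0.002162 + 0.253056 + 0.000052 + 0.081992 = 0.337262
Σp_1ᵢ² = 0.0061² + 0.5767² + 0.0123² + 0.4049² = 0.000037 + 0.332583 + 0.000151 + 0.163944 = 0.496715
Σp_2ᵢ² = 0.3544² + 0.4388² + 0.0042² + 0.2025² = 0.125599 + 0.192545 + 0.000018 + 0.041006 = 0.359168
O = 0.337262 / √(0.496715 × 0.359168) = 0.337262 / 0.4223791 = 0.7985
O = 0.7985 > 0.4 → Yes.

Yes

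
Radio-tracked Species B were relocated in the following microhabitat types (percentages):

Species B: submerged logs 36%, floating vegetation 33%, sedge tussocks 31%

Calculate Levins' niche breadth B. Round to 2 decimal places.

2.99

Convert percentages to proportions (divide by 100).
Σpᵢ² = 0.36² + 0.33² + 0.31² = 0.1296 + 0.1089 + 0.0961 = 0.3346
B = 1 / 0.3346 = 2.9886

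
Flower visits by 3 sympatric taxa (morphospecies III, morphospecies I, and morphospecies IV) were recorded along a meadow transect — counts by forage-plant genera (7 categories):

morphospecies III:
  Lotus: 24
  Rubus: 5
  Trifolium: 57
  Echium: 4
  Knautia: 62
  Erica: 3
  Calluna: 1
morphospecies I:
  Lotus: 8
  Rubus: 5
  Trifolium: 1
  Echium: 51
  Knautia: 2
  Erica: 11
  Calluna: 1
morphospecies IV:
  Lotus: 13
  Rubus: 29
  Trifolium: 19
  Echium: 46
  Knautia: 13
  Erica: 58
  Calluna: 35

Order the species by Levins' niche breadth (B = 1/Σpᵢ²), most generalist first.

Proportions for morphospecies III (n=156): 24/156=0.1538, 5/156=0.0321, 57/156=0.3654, 4/156=0.0256, 62/156=0.3974, 3/156=0.0192, 1/156=0.0064
Proportions for morphospecies I (n=79): 8/79=0.1013, 5/79=0.0633, 1/79=0.0127, 51/79=0.6456, 2/79=0.0253, 11/79=0.1392, 1/79=0.0127
Proportions for morphospecies IV (n=213): 13/213=0.0610, 29/213=0.1362, 19/213=0.0892, 46/213=0.2160, 13/213=0.0610, 58/213=0.2723, 35/213=0.1643
Σp_IIIᵢ² = 0.1538² + 0.0321² + 0.3654² + 0.0256² + 0.3974² + 0.0192² + 0.0064² = 0.023654 + 0.001030 + 0.133517 + 0.000655 + 0.157927 + 0.000369 + 0.000041 = 0.317193
B_III = 1 / 0.317193 = 3.1527
Σp_Iᵢ² = 0.1013² + 0.0633² + 0.0127² + 0.6456² + 0.0253² + 0.1392² + 0.0127² = 0.010262 + 0.004007 + 0.000161 + 0.416799 + 0.000640 + 0.019377 + 0.000161 = 0.451407
B_I = 1 / 0.451407 = 2.2153
Σp_IVᵢ² = 0.0610² + 0.1362² + 0.0892² + 0.2160² + 0.0610² + 0.2723² + 0.1643² = 0.003721 + 0.018550 + 0.007957 + 0.046656 + 0.003721 + 0.074147 + 0.026994 = 0.181746
B_IV = 1 / 0.181746 = 5.5022
Ranking by B (broadest → narrowest): morphospecies IV (5.50) > morphospecies III (3.15) > morphospecies I (2.22)

morphospecies IV > morphospecies III > morphospecies I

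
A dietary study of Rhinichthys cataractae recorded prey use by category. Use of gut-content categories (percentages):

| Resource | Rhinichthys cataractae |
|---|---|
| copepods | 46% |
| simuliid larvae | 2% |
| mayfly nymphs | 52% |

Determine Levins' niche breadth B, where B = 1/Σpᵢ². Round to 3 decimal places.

2.073

Convert percentages to proportions (divide by 100).
Σpᵢ² = 0.46² + 0.02² + 0.52² = 0.2116 + 0.0004 + 0.2704 = 0.4824
B = 1 / 0.4824 = 2.07297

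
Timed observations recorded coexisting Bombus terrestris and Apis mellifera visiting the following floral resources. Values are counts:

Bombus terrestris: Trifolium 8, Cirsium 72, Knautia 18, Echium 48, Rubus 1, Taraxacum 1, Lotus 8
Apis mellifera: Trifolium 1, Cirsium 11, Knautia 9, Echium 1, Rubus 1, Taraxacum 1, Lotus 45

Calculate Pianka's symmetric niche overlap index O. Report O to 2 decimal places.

Proportions for Bombus terrestris (n=156): 8/156=0.0513, 72/156=0.4615, 18/156=0.1154, 48/156=0.3077, 1/156=0.0064, 1/156=0.0064, 8/156=0.0513
Proportions for Apis mellifera (n=69): 1/69=0.0145, 11/69=0.1594, 9/69=0.1304, 1/69=0.0145, 1/69=0.0145, 1/69=0.0145, 45/69=0.6522
Σ p₁ᵢp₂ᵢ = 0.000744 + 0.073563 + 0.015048 + 0.004462 + 0.000093 + 0.000093 + 0.033458 = 0.127461
Σp_1ᵢ² = 0.0513² + 0.4615² + 0.1154² + 0.3077² + 0.0064² + 0.0064² + 0.0513² = 0.002632 + 0.212982 + 0.013317 + 0.094679 + 0.000041 + 0.000041 + 0.002632 = 0.326324
Σp_2ᵢ² = 0.0145² + 0.1594² + 0.1304² + 0.0145² + 0.0145² + 0.0145² + 0.6522² = 0.000210 + 0.025408 + 0.017004 + 0.000210 + 0.000210 + 0.000210 + 0.425365 = 0.468617
O = 0.127461 / √(0.326324 × 0.468617) = 0.127461 / 0.3910511 = 0.3259

0.33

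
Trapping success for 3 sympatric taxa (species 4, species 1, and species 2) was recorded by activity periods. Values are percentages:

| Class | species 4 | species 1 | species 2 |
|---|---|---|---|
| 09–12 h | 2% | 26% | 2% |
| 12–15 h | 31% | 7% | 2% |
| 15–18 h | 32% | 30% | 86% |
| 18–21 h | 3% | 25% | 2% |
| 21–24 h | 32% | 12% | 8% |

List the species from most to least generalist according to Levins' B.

Convert percentages to proportions (divide by 100).
Σp_4ᵢ² = 0.02² + 0.31² + 0.32² + 0.03² + 0.32² = 0.0004 + 0.0961 + 0.1024 + 0.0009 + 0.1024 = 0.3022
B_4 = 1 / 0.3022 = 3.3091
Σp_1ᵢ² = 0.26² + 0.07² + 0.30² + 0.25² + 0.12² = 0.0676 + 0.0049 + 0.0900 + 0.0625 + 0.0144 = 0.2394
B_1 = 1 / 0.2394 = 4.1771
Σp_2ᵢ² = 0.02² + 0.02² + 0.86² + 0.02² + 0.08² = 0.0004 + 0.0004 + 0.7396 + 0.0004 + 0.0064 = 0.7472
B_2 = 1 / 0.7472 = 1.3383
Ranking by B (broadest → narrowest): species 1 (4.18) > species 4 (3.31) > species 2 (1.34)

species 1 > species 4 > species 2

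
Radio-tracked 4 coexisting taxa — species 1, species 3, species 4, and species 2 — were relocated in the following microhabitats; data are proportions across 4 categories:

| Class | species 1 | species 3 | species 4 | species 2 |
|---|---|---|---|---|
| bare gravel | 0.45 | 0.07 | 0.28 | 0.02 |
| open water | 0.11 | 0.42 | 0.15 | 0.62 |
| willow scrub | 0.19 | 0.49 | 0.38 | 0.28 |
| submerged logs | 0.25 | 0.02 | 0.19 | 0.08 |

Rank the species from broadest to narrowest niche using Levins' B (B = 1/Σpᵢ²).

species 4 > species 1 > species 3 > species 2

Σp_1ᵢ² = 0.45² + 0.11² + 0.19² + 0.25² = 0.2025 + 0.0121 + 0.0361 + 0.0625 = 0.3132
B_1 = 1 / 0.3132 = 3.1928
Σp_3ᵢ² = 0.07² + 0.42² + 0.49² + 0.02² = 0.0049 + 0.1764 + 0.2401 + 0.0004 = 0.4218
B_3 = 1 / 0.4218 = 2.3708
Σp_4ᵢ² = 0.28² + 0.15² + 0.38² + 0.19² = 0.0784 + 0.0225 + 0.1444 + 0.0361 = 0.2814
B_4 = 1 / 0.2814 = 3.5537
Σp_2ᵢ² = 0.02² + 0.62² + 0.28² + 0.08² = 0.0004 + 0.3844 + 0.0784 + 0.0064 = 0.4696
B_2 = 1 / 0.4696 = 2.1295
Ranking by B (broadest → narrowest): species 4 (3.55) > species 1 (3.19) > species 3 (2.37) > species 2 (2.13)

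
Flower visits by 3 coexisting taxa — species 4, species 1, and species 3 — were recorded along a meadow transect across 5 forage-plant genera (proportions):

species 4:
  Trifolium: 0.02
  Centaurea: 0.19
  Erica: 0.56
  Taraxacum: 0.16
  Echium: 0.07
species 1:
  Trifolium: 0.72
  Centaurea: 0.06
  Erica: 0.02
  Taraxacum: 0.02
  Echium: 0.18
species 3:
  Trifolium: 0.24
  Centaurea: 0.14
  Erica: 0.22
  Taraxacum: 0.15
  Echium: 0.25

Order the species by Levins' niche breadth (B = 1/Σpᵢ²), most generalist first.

Σp_4ᵢ² = 0.02² + 0.19² + 0.56² + 0.16² + 0.07² = 0.0004 + 0.0361 + 0.3136 + 0.0256 + 0.0049 = 0.3806
B_4 = 1 / 0.3806 = 2.6274
Σp_1ᵢ² = 0.72² + 0.06² + 0.02² + 0.02² + 0.18² = 0.5184 + 0.0036 + 0.0004 + 0.0004 + 0.0324 = 0.5552
B_1 = 1 / 0.5552 = 1.8012
Σp_3ᵢ² = 0.24² + 0.14² + 0.22² + 0.15² + 0.25² = 0.0576 + 0.0196 + 0.0484 + 0.0225 + 0.0625 = 0.2106
B_3 = 1 / 0.2106 = 4.7483
Ranking by B (broadest → narrowest): species 3 (4.75) > species 4 (2.63) > species 1 (1.80)

species 3 > species 4 > species 1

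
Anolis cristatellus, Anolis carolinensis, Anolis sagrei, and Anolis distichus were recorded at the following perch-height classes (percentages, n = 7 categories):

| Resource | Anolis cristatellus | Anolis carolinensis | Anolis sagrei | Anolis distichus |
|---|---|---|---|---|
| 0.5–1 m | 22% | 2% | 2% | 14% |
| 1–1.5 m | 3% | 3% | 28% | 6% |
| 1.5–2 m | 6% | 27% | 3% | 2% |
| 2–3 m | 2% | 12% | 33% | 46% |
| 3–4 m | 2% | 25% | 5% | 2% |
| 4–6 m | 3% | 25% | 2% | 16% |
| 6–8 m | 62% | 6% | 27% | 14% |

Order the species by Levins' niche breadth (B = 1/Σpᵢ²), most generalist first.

Anolis carolinensis > Anolis sagrei > Anolis distichus > Anolis cristatellus

Convert percentages to proportions (divide by 100).
Σp_crisᵢ² = 0.22² + 0.03² + 0.06² + 0.02² + 0.02² + 0.03² + 0.62² = 0.0484 + 0.0009 + 0.0036 + 0.0004 + 0.0004 + 0.0009 + 0.3844 = 0.4390
B_cris = 1 / 0.4390 = 2.2779
Σp_caroᵢ² = 0.02² + 0.03² + 0.27² + 0.12² + 0.25² + 0.25² + 0.06² = 0.0004 + 0.0009 + 0.0729 + 0.0144 + 0.0625 + 0.0625 + 0.0036 = 0.2172
B_caro = 1 / 0.2172 = 4.6041
Σp_sagrᵢ² = 0.02² + 0.28² + 0.03² + 0.33² + 0.05² + 0.02² + 0.27² = 0.0004 + 0.0784 + 0.0009 + 0.1089 + 0.0025 + 0.0004 + 0.0729 = 0.2644
B_sagr = 1 / 0.2644 = 3.7821
Σp_distᵢ² = 0.14² + 0.06² + 0.02² + 0.46² + 0.02² + 0.16² + 0.14² = 0.0196 + 0.0036 + 0.0004 + 0.2116 + 0.0004 + 0.0256 + 0.0196 = 0.2808
B_dist = 1 / 0.2808 = 3.5613
Ranking by B (broadest → narrowest): Anolis carolinensis (4.60) > Anolis sagrei (3.78) > Anolis distichus (3.56) > Anolis cristatellus (2.28)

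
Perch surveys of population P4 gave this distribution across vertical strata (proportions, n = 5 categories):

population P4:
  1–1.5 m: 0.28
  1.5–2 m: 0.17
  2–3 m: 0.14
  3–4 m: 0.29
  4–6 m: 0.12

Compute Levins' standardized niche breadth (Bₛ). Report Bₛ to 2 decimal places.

Σpᵢ² = 0.28² + 0.17² + 0.14² + 0.29² + 0.12² = 0.0784 + 0.0289 + 0.0196 + 0.0841 + 0.0144 = 0.2254
B = 1 / 0.2254 = 4.4366
Bₛ = (B − 1)/(n − 1) = (4.4366 − 1)/(5 − 1) = 3.4366/4 = 0.8592

0.86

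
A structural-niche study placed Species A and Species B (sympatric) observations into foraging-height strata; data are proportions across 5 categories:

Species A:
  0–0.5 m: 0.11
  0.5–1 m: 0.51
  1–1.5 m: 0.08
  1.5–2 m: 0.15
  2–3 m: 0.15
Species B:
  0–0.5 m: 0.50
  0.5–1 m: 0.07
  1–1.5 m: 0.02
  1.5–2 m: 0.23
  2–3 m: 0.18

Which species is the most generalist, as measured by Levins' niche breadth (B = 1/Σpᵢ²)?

Species A

Σp_Aᵢ² = 0.11² + 0.51² + 0.08² + 0.15² + 0.15² = 0.0121 + 0.2601 + 0.0064 + 0.0225 + 0.0225 = 0.3236
B_A = 1 / 0.3236 = 3.0902
Σp_Bᵢ² = 0.50² + 0.07² + 0.02² + 0.23² + 0.18² = 0.2500 + 0.0049 + 0.0004 + 0.0529 + 0.0324 = 0.3406
B_B = 1 / 0.3406 = 2.9360
Highest B → broadest niche (most generalist): Species A (B = 3.09).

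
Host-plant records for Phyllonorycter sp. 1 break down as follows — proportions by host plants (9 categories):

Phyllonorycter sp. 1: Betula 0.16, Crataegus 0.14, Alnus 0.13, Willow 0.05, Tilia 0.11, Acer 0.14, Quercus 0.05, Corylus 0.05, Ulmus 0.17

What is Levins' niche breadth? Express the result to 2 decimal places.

Σpᵢ² = 0.16² + 0.14² + 0.13² + 0.05² + 0.11² + 0.14² + 0.05² + 0.05² + 0.17² = 0.0256 + 0.0196 + 0.0169 + 0.0025 + 0.0121 + 0.0196 + 0.0025 + 0.0025 + 0.0289 = 0.1302
B = 1 / 0.1302 = 7.6805

7.68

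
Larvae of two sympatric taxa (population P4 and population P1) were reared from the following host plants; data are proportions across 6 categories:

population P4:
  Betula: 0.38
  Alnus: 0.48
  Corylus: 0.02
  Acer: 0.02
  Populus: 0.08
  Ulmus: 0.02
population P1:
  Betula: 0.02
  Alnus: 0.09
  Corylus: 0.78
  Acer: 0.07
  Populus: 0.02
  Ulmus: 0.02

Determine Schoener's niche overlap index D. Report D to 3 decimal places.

Σ|p₁ᵢ − p₂ᵢ| = 0.36 + 0.39 + 0.76 + 0.05 + 0.06 + 0.00 = 1.62
D = 1 − ½ × 1.62 = 1 − 0.810 = 0.19000

0.190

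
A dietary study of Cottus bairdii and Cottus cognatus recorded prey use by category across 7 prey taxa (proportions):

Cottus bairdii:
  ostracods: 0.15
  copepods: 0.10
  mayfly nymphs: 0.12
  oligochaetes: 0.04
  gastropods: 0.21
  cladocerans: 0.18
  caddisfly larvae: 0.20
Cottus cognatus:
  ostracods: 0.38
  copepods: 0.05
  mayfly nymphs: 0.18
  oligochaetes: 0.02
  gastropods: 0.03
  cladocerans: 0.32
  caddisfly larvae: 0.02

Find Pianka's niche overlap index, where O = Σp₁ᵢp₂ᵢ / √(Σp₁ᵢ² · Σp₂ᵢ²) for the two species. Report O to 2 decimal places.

0.70

Σ p₁ᵢp₂ᵢ = 0.0570 + 0.0050 + 0.0216 + 0.0008 + 0.0063 + 0.0576 + 0.0040 = 0.1523
Σp_1ᵢ² = 0.15² + 0.10² + 0.12² + 0.04² + 0.21² + 0.18² + 0.20² = 0.0225 + 0.0100 + 0.0144 + 0.0016 + 0.0441 + 0.0324 + 0.0400 = 0.1650
Σp_2ᵢ² = 0.38² + 0.05² + 0.18² + 0.02² + 0.03² + 0.32² + 0.02² = 0.1444 + 0.0025 + 0.0324 + 0.0004 + 0.0009 + 0.1024 + 0.0004 = 0.2834
O = 0.1523 / √(0.1650 × 0.2834) = 0.1523 / 0.21624 = 0.7043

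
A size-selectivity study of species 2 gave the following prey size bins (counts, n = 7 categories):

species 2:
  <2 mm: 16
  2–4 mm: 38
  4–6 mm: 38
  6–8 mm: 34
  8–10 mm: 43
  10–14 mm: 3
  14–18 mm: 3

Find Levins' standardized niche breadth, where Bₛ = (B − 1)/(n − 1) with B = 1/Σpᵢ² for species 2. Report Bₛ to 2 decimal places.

Proportions for species 2 (n=175): 16/175=0.0914, 38/175=0.2171, 38/175=0.2171, 34/175=0.1943, 43/175=0.2457, 3/175=0.0171, 3/175=0.0171
Σpᵢ² = 0.0914² + 0.2171² + 0.2171² + 0.1943² + 0.2457² + 0.0171² + 0.0171² = 0.008354 + 0.047132 + 0.047132 + 0.037752 + 0.060368 + 0.000292 + 0.000292 = 0.201322
B = 1 / 0.201322 = 4.9672
Bₛ = (B − 1)/(n − 1) = (4.9672 − 1)/(7 − 1) = 3.9672/6 = 0.6612

0.66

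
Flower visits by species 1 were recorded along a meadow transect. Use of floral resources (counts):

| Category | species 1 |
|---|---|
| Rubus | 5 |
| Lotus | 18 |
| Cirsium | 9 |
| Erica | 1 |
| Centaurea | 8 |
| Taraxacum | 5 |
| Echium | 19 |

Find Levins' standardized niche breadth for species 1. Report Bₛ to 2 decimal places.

0.63

Proportions for species 1 (n=65): 5/65=0.0769, 18/65=0.2769, 9/65=0.1385, 1/65=0.0154, 8/65=0.1231, 5/65=0.0769, 19/65=0.2923
Σpᵢ² = 0.0769² + 0.2769² + 0.1385² + 0.0154² + 0.1231² + 0.0769² + 0.2923² = 0.005914 + 0.076674 + 0.019182 + 0.000237 + 0.015154 + 0.005914 + 0.085439 = 0.208514
B = 1 / 0.208514 = 4.7958
Bₛ = (B − 1)/(n − 1) = (4.7958 − 1)/(7 − 1) = 3.7958/6 = 0.6326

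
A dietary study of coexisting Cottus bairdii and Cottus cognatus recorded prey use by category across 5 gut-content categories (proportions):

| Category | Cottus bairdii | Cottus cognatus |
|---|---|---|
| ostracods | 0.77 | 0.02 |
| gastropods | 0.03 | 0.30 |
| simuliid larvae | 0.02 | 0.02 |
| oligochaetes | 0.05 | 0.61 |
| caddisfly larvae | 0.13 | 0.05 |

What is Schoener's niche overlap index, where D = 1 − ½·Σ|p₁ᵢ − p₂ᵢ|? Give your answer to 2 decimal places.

0.17

Σ|p₁ᵢ − p₂ᵢ| = 0.75 + 0.27 + 0.00 + 0.56 + 0.08 = 1.66
D = 1 − ½ × 1.66 = 1 − 0.830 = 0.1700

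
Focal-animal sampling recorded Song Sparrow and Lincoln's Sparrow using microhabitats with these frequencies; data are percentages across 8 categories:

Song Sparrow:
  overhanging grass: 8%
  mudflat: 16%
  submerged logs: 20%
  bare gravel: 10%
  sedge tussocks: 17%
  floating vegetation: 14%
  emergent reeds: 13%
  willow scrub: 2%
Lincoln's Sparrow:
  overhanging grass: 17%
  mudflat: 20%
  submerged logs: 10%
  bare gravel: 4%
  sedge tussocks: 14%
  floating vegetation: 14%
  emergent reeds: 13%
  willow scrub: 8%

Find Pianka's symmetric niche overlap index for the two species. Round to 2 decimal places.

Convert percentages to proportions (divide by 100).
Σ p₁ᵢp₂ᵢ = 0.0136 + 0.0320 + 0.0200 + 0.0040 + 0.0238 + 0.0196 + 0.0169 + 0.0016 = 0.1315
Σp_1ᵢ² = 0.08² + 0.16² + 0.20² + 0.10² + 0.17² + 0.14² + 0.13² + 0.02² = 0.0064 + 0.0256 + 0.0400 + 0.0100 + 0.0289 + 0.0196 + 0.0169 + 0.0004 = 0.1478
Σp_2ᵢ² = 0.17² + 0.20² + 0.10² + 0.04² + 0.14² + 0.14² + 0.13² + 0.08² = 0.0289 + 0.0400 + 0.0100 + 0.0016 + 0.0196 + 0.0196 + 0.0169 + 0.0064 = 0.1430
O = 0.1315 / √(0.1478 × 0.1430) = 0.1315 / 0.14538 = 0.9045

0.90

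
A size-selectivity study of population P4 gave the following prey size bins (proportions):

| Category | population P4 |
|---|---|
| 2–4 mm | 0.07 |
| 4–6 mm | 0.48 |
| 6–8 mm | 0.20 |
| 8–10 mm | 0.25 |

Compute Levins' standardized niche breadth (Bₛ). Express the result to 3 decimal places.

Σpᵢ² = 0.07² + 0.48² + 0.20² + 0.25² = 0.0049 + 0.2304 + 0.0400 + 0.0625 = 0.3378
B = 1 / 0.3378 = 2.96033
Bₛ = (B − 1)/(n − 1) = (2.96033 − 1)/(4 − 1) = 1.96033/3 = 0.65344

0.653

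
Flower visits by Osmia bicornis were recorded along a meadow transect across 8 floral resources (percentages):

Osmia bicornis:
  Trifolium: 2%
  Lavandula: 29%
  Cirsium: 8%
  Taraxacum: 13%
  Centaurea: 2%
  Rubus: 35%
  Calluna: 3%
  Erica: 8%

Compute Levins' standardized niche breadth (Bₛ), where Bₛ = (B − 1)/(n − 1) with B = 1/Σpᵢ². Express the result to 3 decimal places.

Convert percentages to proportions (divide by 100).
Σpᵢ² = 0.02² + 0.29² + 0.08² + 0.13² + 0.02² + 0.35² + 0.03² + 0.08² = 0.0004 + 0.0841 + 0.0064 + 0.0169 + 0.0004 + 0.1225 + 0.0009 + 0.0064 = 0.2380
B = 1 / 0.2380 = 4.20168
Bₛ = (B − 1)/(n − 1) = (4.20168 − 1)/(8 − 1) = 3.20168/7 = 0.45738

0.457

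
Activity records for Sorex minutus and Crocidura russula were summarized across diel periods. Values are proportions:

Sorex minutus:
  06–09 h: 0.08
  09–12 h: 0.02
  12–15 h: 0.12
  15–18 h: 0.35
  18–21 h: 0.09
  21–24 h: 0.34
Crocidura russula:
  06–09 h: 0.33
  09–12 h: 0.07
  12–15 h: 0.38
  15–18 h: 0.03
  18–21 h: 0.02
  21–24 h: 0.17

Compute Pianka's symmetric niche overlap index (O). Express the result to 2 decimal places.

Σ p₁ᵢp₂ᵢ = 0.0264 + 0.0014 + 0.0456 + 0.0105 + 0.0018 + 0.0578 = 0.1435
Σp_1ᵢ² = 0.08² + 0.02² + 0.12² + 0.35² + 0.09² + 0.34² = 0.0064 + 0.0004 + 0.0144 + 0.1225 + 0.0081 + 0.1156 = 0.2674
Σp_2ᵢ² = 0.33² + 0.07² + 0.38² + 0.03² + 0.02² + 0.17² = 0.1089 + 0.0049 + 0.1444 + 0.0009 + 0.0004 + 0.0289 = 0.2884
O = 0.1435 / √(0.2674 × 0.2884) = 0.1435 / 0.27770 = 0.5167

0.52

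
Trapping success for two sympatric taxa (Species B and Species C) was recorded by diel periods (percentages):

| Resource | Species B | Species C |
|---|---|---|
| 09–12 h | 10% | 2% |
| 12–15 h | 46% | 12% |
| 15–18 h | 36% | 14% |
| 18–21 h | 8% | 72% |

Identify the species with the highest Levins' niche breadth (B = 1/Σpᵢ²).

Convert percentages to proportions (divide by 100).
Σp_Bᵢ² = 0.10² + 0.46² + 0.36² + 0.08² = 0.0100 + 0.2116 + 0.1296 + 0.0064 = 0.3576
B_B = 1 / 0.3576 = 2.7964
Σp_Cᵢ² = 0.02² + 0.12² + 0.14² + 0.72² = 0.0004 + 0.0144 + 0.0196 + 0.5184 = 0.5528
B_C = 1 / 0.5528 = 1.8090
Highest B → broadest niche (most generalist): Species B (B = 2.80).

Species B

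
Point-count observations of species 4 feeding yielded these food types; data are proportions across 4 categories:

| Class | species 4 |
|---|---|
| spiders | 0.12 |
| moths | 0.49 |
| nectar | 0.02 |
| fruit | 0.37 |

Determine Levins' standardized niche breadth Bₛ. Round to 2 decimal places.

Σpᵢ² = 0.12² + 0.49² + 0.02² + 0.37² = 0.0144 + 0.2401 + 0.0004 + 0.1369 = 0.3918
B = 1 / 0.3918 = 2.5523
Bₛ = (B − 1)/(n − 1) = (2.5523 − 1)/(4 − 1) = 1.5523/3 = 0.5174

0.52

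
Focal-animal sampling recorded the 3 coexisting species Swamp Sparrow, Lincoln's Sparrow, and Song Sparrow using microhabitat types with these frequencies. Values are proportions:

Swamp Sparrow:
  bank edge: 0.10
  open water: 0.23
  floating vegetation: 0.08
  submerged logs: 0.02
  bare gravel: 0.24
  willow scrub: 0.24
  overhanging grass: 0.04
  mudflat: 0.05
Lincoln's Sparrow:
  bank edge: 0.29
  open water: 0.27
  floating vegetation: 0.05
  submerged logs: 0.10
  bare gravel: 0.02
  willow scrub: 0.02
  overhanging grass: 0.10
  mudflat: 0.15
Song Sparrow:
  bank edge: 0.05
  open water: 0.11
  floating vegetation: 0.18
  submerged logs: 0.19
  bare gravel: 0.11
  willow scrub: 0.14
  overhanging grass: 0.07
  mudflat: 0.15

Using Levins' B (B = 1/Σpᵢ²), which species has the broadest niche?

Σp_Swamᵢ² = 0.10² + 0.23² + 0.08² + 0.02² + 0.24² + 0.24² + 0.04² + 0.05² = 0.0100 + 0.0529 + 0.0064 + 0.0004 + 0.0576 + 0.0576 + 0.0016 + 0.0025 = 0.1890
B_Swam = 1 / 0.1890 = 5.2910
Σp_Lincᵢ² = 0.29² + 0.27² + 0.05² + 0.10² + 0.02² + 0.02² + 0.10² + 0.15² = 0.0841 + 0.0729 + 0.0025 + 0.0100 + 0.0004 + 0.0004 + 0.0100 + 0.0225 = 0.2028
B_Linc = 1 / 0.2028 = 4.9310
Σp_Songᵢ² = 0.05² + 0.11² + 0.18² + 0.19² + 0.11² + 0.14² + 0.07² + 0.15² = 0.0025 + 0.0121 + 0.0324 + 0.0361 + 0.0121 + 0.0196 + 0.0049 + 0.0225 = 0.1422
B_Song = 1 / 0.1422 = 7.0323
Highest B → broadest niche (most generalist): Song Sparrow (B = 7.03).

Song Sparrow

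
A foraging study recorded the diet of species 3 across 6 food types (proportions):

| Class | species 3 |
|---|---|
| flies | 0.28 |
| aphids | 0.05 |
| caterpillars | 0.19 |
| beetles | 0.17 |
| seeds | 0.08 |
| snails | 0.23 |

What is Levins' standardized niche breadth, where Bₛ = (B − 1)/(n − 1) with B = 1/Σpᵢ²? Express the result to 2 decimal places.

0.77

Σpᵢ² = 0.28² + 0.05² + 0.19² + 0.17² + 0.08² + 0.23² = 0.0784 + 0.0025 + 0.0361 + 0.0289 + 0.0064 + 0.0529 = 0.2052
B = 1 / 0.2052 = 4.8733
Bₛ = (B − 1)/(n − 1) = (4.8733 − 1)/(6 − 1) = 3.8733/5 = 0.7747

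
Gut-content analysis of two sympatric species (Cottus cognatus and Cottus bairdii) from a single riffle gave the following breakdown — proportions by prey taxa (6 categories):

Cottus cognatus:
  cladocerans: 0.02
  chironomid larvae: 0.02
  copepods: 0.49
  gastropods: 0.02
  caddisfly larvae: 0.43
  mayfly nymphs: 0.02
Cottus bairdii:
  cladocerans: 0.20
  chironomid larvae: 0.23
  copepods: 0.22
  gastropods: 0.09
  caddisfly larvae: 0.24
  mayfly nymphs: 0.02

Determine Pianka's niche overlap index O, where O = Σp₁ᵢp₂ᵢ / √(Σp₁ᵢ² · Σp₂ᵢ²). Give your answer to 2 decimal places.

0.75

Σ p₁ᵢp₂ᵢ = 0.0040 + 0.0046 + 0.1078 + 0.0018 + 0.1032 + 0.0004 = 0.2218
Σp_1ᵢ² = 0.02² + 0.02² + 0.49² + 0.02² + 0.43² + 0.02² = 0.0004 + 0.0004 + 0.2401 + 0.0004 + 0.1849 + 0.0004 = 0.4266
Σp_2ᵢ² = 0.20² + 0.23² + 0.22² + 0.09² + 0.24² + 0.02² = 0.0400 + 0.0529 + 0.0484 + 0.0081 + 0.0576 + 0.0004 = 0.2074
O = 0.2218 / √(0.4266 × 0.2074) = 0.2218 / 0.29745 = 0.7457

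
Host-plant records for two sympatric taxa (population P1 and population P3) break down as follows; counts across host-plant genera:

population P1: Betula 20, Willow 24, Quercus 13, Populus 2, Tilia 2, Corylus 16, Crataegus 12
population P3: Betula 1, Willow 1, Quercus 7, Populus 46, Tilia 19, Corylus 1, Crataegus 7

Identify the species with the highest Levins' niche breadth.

population P1

Proportions for population P1 (n=89): 20/89=0.2247, 24/89=0.2697, 13/89=0.1461, 2/89=0.0225, 2/89=0.0225, 16/89=0.1798, 12/89=0.1348
Proportions for population P3 (n=82): 1/82=0.0122, 1/82=0.0122, 7/82=0.0854, 46/82=0.5610, 19/82=0.2317, 1/82=0.0122, 7/82=0.0854
Σp_P1ᵢ² = 0.2247² + 0.2697² + 0.1461² + 0.0225² + 0.0225² + 0.1798² + 0.1348² = 0.050490 + 0.072738 + 0.021345 + 0.000506 + 0.000506 + 0.032328 + 0.018171 = 0.196084
B_P1 = 1 / 0.196084 = 5.0999
Σp_P3ᵢ² = 0.0122² + 0.0122² + 0.0854² + 0.5610² + 0.2317² + 0.0122² + 0.0854² = 0.000149 + 0.000149 + 0.007293 + 0.314721 + 0.053685 + 0.000149 + 0.007293 = 0.383439
B_P3 = 1 / 0.383439 = 2.6080
Highest B → broadest niche (most generalist): population P1 (B = 5.10).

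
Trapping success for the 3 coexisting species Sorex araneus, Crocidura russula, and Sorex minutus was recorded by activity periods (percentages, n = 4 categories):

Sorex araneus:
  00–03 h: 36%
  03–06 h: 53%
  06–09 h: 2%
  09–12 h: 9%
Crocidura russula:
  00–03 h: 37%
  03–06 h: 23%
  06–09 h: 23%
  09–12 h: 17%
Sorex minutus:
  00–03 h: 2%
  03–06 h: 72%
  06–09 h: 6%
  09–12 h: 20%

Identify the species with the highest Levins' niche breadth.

Convert percentages to proportions (divide by 100).
Σp_aranᵢ² = 0.36² + 0.53² + 0.02² + 0.09² = 0.1296 + 0.2809 + 0.0004 + 0.0081 = 0.4190
B_aran = 1 / 0.4190 = 2.3866
Σp_russᵢ² = 0.37² + 0.23² + 0.23² + 0.17² = 0.1369 + 0.0529 + 0.0529 + 0.0289 = 0.2716
B_russ = 1 / 0.2716 = 3.6819
Σp_minuᵢ² = 0.02² + 0.72² + 0.06² + 0.20² = 0.0004 + 0.5184 + 0.0036 + 0.0400 = 0.5624
B_minu = 1 / 0.5624 = 1.7781
Highest B → broadest niche (most generalist): Crocidura russula (B = 3.68).

Crocidura russula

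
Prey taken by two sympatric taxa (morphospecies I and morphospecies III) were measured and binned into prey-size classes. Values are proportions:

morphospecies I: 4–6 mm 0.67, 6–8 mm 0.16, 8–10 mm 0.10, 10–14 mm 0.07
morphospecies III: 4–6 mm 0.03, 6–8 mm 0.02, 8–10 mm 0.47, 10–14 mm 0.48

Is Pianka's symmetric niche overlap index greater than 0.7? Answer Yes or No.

No

Σ p₁ᵢp₂ᵢ = 0.0201 + 0.0032 + 0.0470 + 0.0336 = 0.1039
Σp_1ᵢ² = 0.67² + 0.16² + 0.10² + 0.07² = 0.4489 + 0.0256 + 0.0100 + 0.0049 = 0.4894
Σp_2ᵢ² = 0.03² + 0.02² + 0.47² + 0.48² = 0.0009 + 0.0004 + 0.2209 + 0.2304 = 0.4526
O = 0.1039 / √(0.4894 × 0.4526) = 0.1039 / 0.47064 = 0.2208
O = 0.2208 < 0.7 → No.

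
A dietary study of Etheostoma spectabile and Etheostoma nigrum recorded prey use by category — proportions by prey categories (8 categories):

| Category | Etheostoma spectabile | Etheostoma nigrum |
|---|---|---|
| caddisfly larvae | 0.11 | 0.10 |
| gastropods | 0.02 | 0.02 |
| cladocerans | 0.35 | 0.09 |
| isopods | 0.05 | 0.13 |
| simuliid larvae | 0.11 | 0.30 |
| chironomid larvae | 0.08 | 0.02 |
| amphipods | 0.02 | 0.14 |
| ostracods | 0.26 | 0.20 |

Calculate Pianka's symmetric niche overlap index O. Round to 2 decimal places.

0.68

Σ p₁ᵢp₂ᵢ = 0.0110 + 0.0004 + 0.0315 + 0.0065 + 0.0330 + 0.0016 + 0.0028 + 0.0520 = 0.1388
Σp_1ᵢ² = 0.11² + 0.02² + 0.35² + 0.05² + 0.11² + 0.08² + 0.02² + 0.26² = 0.0121 + 0.0004 + 0.1225 + 0.0025 + 0.0121 + 0.0064 + 0.0004 + 0.0676 = 0.2240
Σp_2ᵢ² = 0.10² + 0.02² + 0.09² + 0.13² + 0.30² + 0.02² + 0.14² + 0.20² = 0.0100 + 0.0004 + 0.0081 + 0.0169 + 0.0900 + 0.0004 + 0.0196 + 0.0400 = 0.1854
O = 0.1388 / √(0.2240 × 0.1854) = 0.1388 / 0.20379 = 0.6811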